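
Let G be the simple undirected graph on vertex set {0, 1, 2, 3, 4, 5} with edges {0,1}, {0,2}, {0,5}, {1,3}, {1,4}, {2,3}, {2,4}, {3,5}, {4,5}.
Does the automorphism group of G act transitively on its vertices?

Yes

G is 3-regular and bipartite with parts {0, 3, 4} and {1, 2, 5} (each part is independent and every cross-pair is an edge), so G = K_{3,3}. Aut(K_{3,3}) is the wreath product S_3 ≀ Z_2: permute within each part, then optionally swap the parts; |Aut| = 2·(3!)² = 72. Under this action every vertex can be carried to every other, so G is vertex-transitive.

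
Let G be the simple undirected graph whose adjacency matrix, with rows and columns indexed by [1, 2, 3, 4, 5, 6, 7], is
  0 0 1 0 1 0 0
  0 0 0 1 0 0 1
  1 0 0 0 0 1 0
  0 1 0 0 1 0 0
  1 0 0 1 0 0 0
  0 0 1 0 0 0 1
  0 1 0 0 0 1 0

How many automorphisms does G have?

G is 2-regular and connected on 7 vertices, i.e. the cycle C_7. C_7 has 7 rotations and 7 reflections, so Aut(C_7) ≅ D_7 of order 14.

14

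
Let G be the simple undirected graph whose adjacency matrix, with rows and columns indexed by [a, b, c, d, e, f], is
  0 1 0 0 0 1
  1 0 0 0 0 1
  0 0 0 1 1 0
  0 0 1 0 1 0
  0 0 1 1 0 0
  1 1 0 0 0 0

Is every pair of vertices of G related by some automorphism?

G has two connected components, {a, b, f} and {c, d, e}; each is 2-regular, so G = C_3 ⊔ C_3. With two isomorphic components, Aut(G) = Aut(C_3) ≀ S_2 = (D_3 × D_3) ⋊ Z_2: permute each cycle by D_3, then optionally swap the two cycles. Order 2·(2·3)² = 72. Under this action every vertex can be carried to every other, so G is vertex-transitive.

Yes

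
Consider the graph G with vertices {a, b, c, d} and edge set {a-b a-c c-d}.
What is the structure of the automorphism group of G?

the cyclic group of order 2

The degree sequence is [2, 1, 2, 1]; the two degree-1 vertices b and d are the ends of a path, so G = P_4. A path has exactly one nontrivial symmetry — reversal — giving Aut(G) of order 2.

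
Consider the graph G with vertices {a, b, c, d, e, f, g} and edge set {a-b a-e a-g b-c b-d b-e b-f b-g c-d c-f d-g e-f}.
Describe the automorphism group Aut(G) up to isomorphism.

D_6

Vertex b is the unique vertex of degree 6; the remaining 6 vertices each have degree 3 and induce a cycle, so G is the wheel on 7 vertices with hub b. With the hub fixed, the remaining symmetry is that of the rim cycle C_6, giving the dihedral group D_6.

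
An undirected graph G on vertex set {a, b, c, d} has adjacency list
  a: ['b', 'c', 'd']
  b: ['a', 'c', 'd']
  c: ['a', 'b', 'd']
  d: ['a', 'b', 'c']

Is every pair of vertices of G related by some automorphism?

Yes

Every vertex has degree 3, so G is the complete graph K_4. Any permutation of the 4 vertices preserves K_4, so Aut(K_4) = S_4 of order 4! = 24. This group acts transitively on the 4 vertices.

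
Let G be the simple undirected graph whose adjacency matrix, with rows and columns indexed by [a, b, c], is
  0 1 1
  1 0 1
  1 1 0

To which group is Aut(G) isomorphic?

the symmetric group on 3 letters

All 3 vertices are pairwise adjacent: G = K_3. Every bijection on the vertex set is an automorphism of K_3; hence Aut(K_3) ≅ S_3, order 6.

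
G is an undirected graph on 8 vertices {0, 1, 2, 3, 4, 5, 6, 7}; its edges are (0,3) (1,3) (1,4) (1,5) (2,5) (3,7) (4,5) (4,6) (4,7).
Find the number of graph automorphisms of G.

The degree sequence is [1, 3, 1, 3, 4, 3, 1, 2]. Checking the degree-preserving permutations of the vertex set shows that none except the identity preserves every edge, so Aut(G) is trivial.

1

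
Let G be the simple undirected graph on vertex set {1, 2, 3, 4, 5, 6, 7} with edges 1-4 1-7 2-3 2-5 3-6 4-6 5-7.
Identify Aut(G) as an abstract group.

G is 2-regular and connected on 7 vertices, i.e. the cycle C_7. The automorphisms of the 7-cycle are exactly the symmetries of a regular 7-gon: the dihedral group D_7, |D_7| = 14.

D_7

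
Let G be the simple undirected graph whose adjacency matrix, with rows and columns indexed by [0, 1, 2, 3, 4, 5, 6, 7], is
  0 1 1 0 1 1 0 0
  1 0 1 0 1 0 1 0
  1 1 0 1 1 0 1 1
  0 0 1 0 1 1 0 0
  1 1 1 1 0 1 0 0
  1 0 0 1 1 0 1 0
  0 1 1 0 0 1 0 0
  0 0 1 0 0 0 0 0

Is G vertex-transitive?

Vertex 2 is the only vertex of degree 6, so every automorphism fixes it; G is not vertex-transitive.

No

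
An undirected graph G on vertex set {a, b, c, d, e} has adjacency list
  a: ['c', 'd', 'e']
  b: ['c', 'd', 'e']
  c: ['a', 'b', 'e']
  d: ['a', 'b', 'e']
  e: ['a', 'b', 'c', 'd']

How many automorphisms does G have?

Vertex e is the unique vertex of degree 4; the remaining 4 vertices each have degree 3 and induce a cycle, so G is the wheel on 5 vertices with hub e. With the hub fixed, the remaining symmetry is that of the rim cycle C_4, giving the dihedral group D_4.

8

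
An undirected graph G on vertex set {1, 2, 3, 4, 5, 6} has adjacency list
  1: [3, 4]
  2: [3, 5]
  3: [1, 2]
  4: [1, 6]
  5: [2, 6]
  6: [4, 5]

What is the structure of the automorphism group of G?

Every vertex has degree 2 and the graph is connected, so G is the 6-cycle C_6. The automorphisms of the 6-cycle are exactly the symmetries of a regular 6-gon: the dihedral group D_6, |D_6| = 12.

D_6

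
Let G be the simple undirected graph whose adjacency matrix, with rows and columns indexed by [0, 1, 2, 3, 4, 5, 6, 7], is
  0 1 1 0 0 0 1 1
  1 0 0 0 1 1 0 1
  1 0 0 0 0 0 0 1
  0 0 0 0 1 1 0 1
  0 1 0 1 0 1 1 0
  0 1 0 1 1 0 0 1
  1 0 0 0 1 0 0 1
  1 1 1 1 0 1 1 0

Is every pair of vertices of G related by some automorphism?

Vertex 2 is the only vertex of degree 2, so every automorphism fixes it; G is not vertex-transitive.

No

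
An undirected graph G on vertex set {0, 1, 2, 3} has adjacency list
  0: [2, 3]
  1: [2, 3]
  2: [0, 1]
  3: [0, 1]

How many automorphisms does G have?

G is 2-regular and bipartite on 2^2 = 4 vertices with girth 4; it is the hypercube graph Q_2. The symmetry group of the 2-cube is the hyperoctahedral group B_2 = Z_2 ≀ S_2, of order 2^2·2! = 8.

8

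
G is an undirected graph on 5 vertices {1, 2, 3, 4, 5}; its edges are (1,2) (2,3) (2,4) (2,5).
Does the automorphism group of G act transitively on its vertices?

No

Vertex 2 is the only vertex of degree 4, so every automorphism fixes it; G is not vertex-transitive.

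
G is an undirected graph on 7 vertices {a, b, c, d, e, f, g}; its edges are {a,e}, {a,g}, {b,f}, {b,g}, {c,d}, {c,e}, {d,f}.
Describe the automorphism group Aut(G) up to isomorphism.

D_7

G is 2-regular and connected on 7 vertices, i.e. the cycle C_7. C_7 has 7 rotations and 7 reflections, so Aut(C_7) ≅ D_7 of order 14.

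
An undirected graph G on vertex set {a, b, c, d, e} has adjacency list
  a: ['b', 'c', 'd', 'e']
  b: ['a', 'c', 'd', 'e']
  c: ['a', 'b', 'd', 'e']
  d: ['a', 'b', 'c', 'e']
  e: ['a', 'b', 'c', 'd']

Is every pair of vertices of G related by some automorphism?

Yes

Every vertex has degree 4, so G is the complete graph K_5. Any permutation of the 5 vertices preserves K_5, so Aut(K_5) = S_5 of order 5! = 120. Under this action every vertex can be carried to every other, so G is vertex-transitive.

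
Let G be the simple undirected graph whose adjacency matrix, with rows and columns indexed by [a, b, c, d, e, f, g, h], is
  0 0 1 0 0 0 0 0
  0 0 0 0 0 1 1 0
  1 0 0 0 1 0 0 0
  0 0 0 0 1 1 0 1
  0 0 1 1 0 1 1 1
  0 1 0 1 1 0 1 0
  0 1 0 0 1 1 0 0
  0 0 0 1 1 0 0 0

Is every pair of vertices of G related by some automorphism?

No

Vertex a is the only vertex of degree 1, so every automorphism fixes it; G is not vertex-transitive.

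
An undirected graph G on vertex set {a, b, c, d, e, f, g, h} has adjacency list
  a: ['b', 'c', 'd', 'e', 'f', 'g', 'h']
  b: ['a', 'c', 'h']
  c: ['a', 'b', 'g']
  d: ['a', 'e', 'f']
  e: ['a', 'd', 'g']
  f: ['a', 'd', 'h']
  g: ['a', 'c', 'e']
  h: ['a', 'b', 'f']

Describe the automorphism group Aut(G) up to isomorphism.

the dihedral group of order 14

Vertex a is the unique vertex of degree 7; the remaining 7 vertices each have degree 3 and induce a cycle, so G is the wheel on 8 vertices with hub a. Every automorphism fixes the hub and acts on the rim 7-cycle, so Aut(G) ≅ Aut(C_7) = D_7 of order 14.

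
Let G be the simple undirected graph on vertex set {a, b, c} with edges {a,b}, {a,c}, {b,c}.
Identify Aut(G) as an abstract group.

the symmetric group on 3 letters

Every vertex has degree 2, so G is the complete graph K_3. Every bijection on the vertex set is an automorphism of K_3; hence Aut(K_3) ≅ S_3, order 6.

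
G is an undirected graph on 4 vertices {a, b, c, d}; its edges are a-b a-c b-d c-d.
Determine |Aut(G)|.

8

G is 2-regular and bipartite on 2^2 = 4 vertices with girth 4; it is the hypercube graph Q_2. The symmetry group of the 2-cube is the hyperoctahedral group B_2 = Z_2 ≀ S_2, of order 2^2·2! = 8.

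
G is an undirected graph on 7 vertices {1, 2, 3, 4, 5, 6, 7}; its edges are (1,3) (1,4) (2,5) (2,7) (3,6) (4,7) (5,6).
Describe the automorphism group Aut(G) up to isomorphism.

D_7

Every vertex has degree 2 and the graph is connected, so G is the 7-cycle C_7. C_7 has 7 rotations and 7 reflections, so Aut(C_7) ≅ D_7 of order 14.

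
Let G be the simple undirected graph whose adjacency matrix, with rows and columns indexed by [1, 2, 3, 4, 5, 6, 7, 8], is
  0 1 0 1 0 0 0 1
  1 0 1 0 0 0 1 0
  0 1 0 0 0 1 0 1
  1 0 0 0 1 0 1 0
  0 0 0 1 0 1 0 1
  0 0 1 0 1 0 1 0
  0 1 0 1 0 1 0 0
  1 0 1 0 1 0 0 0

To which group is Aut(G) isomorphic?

G is 3-regular and bipartite on 2^3 = 8 vertices with girth 4; it is the hypercube graph Q_3. The symmetry group of the 3-cube is the hyperoctahedral group B_3 = Z_2 ≀ S_3, of order 2^3·3! = 48.

Z_2^3 ⋊ S_3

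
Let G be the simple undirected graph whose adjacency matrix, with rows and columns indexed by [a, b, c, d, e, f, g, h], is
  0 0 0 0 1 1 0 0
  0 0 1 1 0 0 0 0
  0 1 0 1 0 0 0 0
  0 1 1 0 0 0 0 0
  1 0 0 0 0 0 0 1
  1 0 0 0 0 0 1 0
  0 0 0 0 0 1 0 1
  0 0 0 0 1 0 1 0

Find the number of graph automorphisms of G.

60

G has two connected components, {a, e, f, g, h} and {b, c, d}; each is 2-regular, so G = C_5 ⊔ C_3. No automorphism exchanges components of different sizes, hence Aut(G) is the direct product D_5 × D_3, order 60.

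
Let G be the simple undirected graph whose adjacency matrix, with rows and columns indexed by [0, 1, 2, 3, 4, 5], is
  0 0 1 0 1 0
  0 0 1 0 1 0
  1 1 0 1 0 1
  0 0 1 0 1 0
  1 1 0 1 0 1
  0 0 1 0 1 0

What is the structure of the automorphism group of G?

S_4 × S_2

The vertices split by degree into {2, 4} (degree 4) and {0, 1, 3, 5} (degree 2); every edge runs between the two parts, so G is the complete bipartite graph K_{2,4}. Automorphisms preserve the bipartition setwise (since the parts differ in size) and act as S_4 × S_2 within it; |Aut| = 48.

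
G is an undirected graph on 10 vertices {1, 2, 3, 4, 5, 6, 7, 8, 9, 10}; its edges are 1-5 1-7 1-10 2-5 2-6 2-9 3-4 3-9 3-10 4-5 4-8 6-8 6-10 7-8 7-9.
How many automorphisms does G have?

G is 3-regular on 10 vertices with no triangles and no 4-cycles (girth 5): this is the Petersen graph. Viewing the Petersen graph as the Kneser graph K(5,2) — vertices are 2-subsets of {1,…,5}, edges join disjoint pairs — its automorphisms are exactly the permutations of the 5-element set, so Aut ≅ S_5 of order 120.

120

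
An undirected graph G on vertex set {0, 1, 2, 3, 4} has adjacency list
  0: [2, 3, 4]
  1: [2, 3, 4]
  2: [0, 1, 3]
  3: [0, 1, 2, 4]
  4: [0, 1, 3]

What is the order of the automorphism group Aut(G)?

8

Vertex 3 is the unique vertex of degree 4; the remaining 4 vertices each have degree 3 and induce a cycle, so G is the wheel on 5 vertices with hub 3. Every automorphism fixes the hub and acts on the rim 4-cycle, so Aut(G) ≅ Aut(C_4) = D_4 of order 8.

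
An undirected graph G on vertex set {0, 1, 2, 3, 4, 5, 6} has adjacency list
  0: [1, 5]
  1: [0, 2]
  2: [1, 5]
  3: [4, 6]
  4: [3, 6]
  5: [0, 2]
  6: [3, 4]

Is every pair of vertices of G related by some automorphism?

G has two connected components, {0, 1, 2, 5} and {3, 4, 6}; each is 2-regular, so G = C_4 ⊔ C_3. The orbit of 0 under Aut(G) is {0, 1, 2, 5}, which does not contain 3, so G is not vertex-transitive.

No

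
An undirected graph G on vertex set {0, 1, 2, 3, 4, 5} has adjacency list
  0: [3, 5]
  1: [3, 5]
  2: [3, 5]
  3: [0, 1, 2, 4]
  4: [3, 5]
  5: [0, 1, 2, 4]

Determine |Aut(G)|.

The vertices split by degree into {3, 5} (degree 4) and {0, 1, 2, 4} (degree 2); every edge runs between the two parts, so G is the complete bipartite graph K_{2,4}. The parts have unequal sizes, so no automorphism swaps them; each part is permuted independently, giving S_2 × S_4 of order 2!·4! = 48.

48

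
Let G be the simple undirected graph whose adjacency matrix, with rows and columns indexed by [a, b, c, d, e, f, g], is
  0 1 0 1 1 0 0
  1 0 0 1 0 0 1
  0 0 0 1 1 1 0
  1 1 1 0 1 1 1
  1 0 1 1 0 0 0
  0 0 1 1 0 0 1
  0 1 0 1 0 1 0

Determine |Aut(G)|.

Vertex d is the unique vertex of degree 6; the remaining 6 vertices each have degree 3 and induce a cycle, so G is the wheel on 7 vertices with hub d. Every automorphism fixes the hub and acts on the rim 6-cycle, so Aut(G) ≅ Aut(C_6) = D_6 of order 12.

12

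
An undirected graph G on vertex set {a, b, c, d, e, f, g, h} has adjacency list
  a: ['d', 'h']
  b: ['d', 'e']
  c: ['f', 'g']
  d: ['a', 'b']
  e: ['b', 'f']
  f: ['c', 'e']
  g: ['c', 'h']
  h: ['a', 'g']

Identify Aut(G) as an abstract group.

Every vertex has degree 2 and the graph is connected, so G is the 8-cycle C_8. C_8 has 8 rotations and 8 reflections, so Aut(C_8) ≅ D_8 of order 16.

the dihedral group of order 16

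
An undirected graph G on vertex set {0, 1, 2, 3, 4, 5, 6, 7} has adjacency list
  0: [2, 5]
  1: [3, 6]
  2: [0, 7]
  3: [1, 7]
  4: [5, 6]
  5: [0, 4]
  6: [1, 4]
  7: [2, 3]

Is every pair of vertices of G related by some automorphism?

G is 2-regular and connected on 8 vertices, i.e. the cycle C_8. C_8 has 8 rotations and 8 reflections, so Aut(C_8) ≅ D_8 of order 16. Under this action every vertex can be carried to every other, so G is vertex-transitive.

Yes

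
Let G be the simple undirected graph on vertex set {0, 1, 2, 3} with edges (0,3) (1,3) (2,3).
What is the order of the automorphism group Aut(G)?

Vertex 3 has degree 3 and every other vertex has degree 1, so G is the star K_{1,3} with centre 3. Any automorphism fixes the centre and permutes the 3 leaves freely, so Aut(G) ≅ S_3 of order 3! = 6.

6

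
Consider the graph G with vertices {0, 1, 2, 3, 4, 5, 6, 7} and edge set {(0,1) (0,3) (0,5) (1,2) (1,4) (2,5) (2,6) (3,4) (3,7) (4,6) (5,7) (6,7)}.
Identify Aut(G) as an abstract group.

G is 3-regular and bipartite on 2^3 = 8 vertices with girth 4; it is the hypercube graph Q_3. The symmetry group of the 3-cube is the hyperoctahedral group B_3 = Z_2 ≀ S_3, of order 2^3·3! = 48.

the hyperoctahedral group B_3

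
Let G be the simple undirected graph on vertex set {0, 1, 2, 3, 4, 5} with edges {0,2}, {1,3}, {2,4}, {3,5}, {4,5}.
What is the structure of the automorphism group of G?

C_2

The degree sequence is [1, 1, 2, 2, 2, 2]; the two degree-1 vertices 0 and 1 are the ends of a path, so G = P_6. A path has exactly one nontrivial symmetry — reversal — giving Aut(G) of order 2.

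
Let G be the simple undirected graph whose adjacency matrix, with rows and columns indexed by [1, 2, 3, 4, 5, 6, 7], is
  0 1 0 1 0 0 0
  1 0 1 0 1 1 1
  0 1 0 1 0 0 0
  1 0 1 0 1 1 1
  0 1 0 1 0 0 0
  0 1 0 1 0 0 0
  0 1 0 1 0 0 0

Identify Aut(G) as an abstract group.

S_2 × S_5

The vertices split by degree into {2, 4} (degree 5) and {1, 3, 5, 6, 7} (degree 2); every edge runs between the two parts, so G is the complete bipartite graph K_{2,5}. Automorphisms preserve the bipartition setwise (since the parts differ in size) and act as S_2 × S_5 within it; |Aut| = 240.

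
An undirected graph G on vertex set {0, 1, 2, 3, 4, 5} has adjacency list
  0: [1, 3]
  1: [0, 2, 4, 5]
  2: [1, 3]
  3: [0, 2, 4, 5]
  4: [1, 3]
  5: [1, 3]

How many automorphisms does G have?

The vertices split by degree into {1, 3} (degree 4) and {0, 2, 4, 5} (degree 2); every edge runs between the two parts, so G is the complete bipartite graph K_{2,4}. The parts have unequal sizes, so no automorphism swaps them; each part is permuted independently, giving S_4 × S_2 of order 4!·2! = 48.

48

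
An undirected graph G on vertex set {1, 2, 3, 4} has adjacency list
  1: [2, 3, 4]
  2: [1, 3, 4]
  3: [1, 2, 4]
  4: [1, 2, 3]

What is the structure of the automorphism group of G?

Every vertex has degree 3, so G is the complete graph K_4. Every bijection on the vertex set is an automorphism of K_4; hence Aut(K_4) ≅ S_4, order 24.

the symmetric group on 4 letters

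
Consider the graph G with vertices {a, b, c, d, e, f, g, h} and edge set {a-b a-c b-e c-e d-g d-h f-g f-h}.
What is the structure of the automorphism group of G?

G has two connected components, {a, b, c, e} and {d, f, g, h}; each is 2-regular, so G = C_4 ⊔ C_4. With two isomorphic components, Aut(G) = Aut(C_4) ≀ S_2 = (D_4 × D_4) ⋊ Z_2: permute each cycle by D_4, then optionally swap the two cycles. Order 2·(2·4)² = 128.

D_4 ≀ Z_2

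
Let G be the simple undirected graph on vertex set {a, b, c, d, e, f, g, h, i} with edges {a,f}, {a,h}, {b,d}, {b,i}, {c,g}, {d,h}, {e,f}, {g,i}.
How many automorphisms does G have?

The degree sequence is [2, 2, 1, 2, 1, 2, 2, 2, 2]; the two degree-1 vertices c and e are the ends of a path, so G = P_9. A path has exactly one nontrivial symmetry — reversal — giving Aut(G) of order 2.

2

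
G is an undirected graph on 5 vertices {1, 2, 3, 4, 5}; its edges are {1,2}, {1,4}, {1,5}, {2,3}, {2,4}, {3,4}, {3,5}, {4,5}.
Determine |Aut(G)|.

8

Vertex 4 is the unique vertex of degree 4; the remaining 4 vertices each have degree 3 and induce a cycle, so G is the wheel on 5 vertices with hub 4. With the hub fixed, the remaining symmetry is that of the rim cycle C_4, giving the dihedral group D_4.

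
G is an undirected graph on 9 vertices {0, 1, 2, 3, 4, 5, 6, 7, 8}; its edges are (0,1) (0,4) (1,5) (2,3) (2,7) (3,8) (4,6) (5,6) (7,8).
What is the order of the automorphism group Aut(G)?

G has two connected components, {0, 1, 4, 5, 6} and {2, 3, 7, 8}; each is 2-regular, so G = C_5 ⊔ C_4. The components are non-isomorphic (different sizes), so Aut(G) = Aut(C_5) × Aut(C_4) = D_5 × D_4 of order 10·8 = 80.

80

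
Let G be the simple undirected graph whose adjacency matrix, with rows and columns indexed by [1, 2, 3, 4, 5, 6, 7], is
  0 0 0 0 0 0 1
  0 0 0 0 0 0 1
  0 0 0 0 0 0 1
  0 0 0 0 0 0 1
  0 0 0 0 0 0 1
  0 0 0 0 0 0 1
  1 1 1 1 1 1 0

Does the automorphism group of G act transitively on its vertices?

No

Vertex 7 is the only vertex of degree 6, so every automorphism fixes it; G is not vertex-transitive.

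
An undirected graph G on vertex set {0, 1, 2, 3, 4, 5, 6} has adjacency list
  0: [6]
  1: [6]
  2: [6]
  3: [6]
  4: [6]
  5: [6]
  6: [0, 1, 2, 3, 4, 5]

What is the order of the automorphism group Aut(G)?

Vertex 6 has degree 6 and every other vertex has degree 1, so G is the star K_{1,6} with centre 6. Any automorphism fixes the centre and permutes the 6 leaves freely, so Aut(G) ≅ S_6 of order 6! = 720.

720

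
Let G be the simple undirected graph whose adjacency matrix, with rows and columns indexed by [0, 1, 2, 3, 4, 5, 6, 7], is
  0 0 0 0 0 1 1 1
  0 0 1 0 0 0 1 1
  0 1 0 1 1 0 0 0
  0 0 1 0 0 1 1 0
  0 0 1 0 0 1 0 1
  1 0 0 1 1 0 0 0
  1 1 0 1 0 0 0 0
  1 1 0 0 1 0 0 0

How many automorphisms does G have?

48

G is 3-regular and bipartite on 2^3 = 8 vertices with girth 4; it is the hypercube graph Q_3. Aut(Q_3) consists of the signed permutations of the 3 coordinate axes: 3! permutations times 2^3 sign flips, so |Aut| = 2^3·3! = 48.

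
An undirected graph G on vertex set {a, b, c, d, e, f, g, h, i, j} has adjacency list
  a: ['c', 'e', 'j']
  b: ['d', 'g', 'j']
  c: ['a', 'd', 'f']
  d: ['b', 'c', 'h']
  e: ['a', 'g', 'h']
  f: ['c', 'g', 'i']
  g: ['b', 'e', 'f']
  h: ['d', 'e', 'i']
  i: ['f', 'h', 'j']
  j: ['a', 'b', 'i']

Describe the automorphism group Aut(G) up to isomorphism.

S_5

G is 3-regular on 10 vertices with no triangles and no 4-cycles (girth 5): this is the Petersen graph. Viewing the Petersen graph as the Kneser graph K(5,2) — vertices are 2-subsets of {1,…,5}, edges join disjoint pairs — its automorphisms are exactly the permutations of the 5-element set, so Aut ≅ S_5 of order 120.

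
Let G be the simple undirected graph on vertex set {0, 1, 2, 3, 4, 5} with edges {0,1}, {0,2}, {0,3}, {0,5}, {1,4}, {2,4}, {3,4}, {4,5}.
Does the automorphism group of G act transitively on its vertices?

Automorphisms preserve degree, but G has vertices of degree 2 and vertices of degree 4; no automorphism maps one to the other, so G is not vertex-transitive.

No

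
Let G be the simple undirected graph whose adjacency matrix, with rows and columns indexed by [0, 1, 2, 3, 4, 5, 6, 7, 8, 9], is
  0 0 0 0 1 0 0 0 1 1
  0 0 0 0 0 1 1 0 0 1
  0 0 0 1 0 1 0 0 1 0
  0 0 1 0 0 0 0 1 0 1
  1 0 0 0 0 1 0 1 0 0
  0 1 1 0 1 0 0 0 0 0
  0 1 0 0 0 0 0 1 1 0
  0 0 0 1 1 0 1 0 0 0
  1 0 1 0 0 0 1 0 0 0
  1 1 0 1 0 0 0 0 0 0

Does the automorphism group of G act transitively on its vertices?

Yes

G is 3-regular on 10 vertices with no triangles and no 4-cycles (girth 5): this is the Petersen graph. Viewing the Petersen graph as the Kneser graph K(5,2) — vertices are 2-subsets of {1,…,5}, edges join disjoint pairs — its automorphisms are exactly the permutations of the 5-element set, so Aut ≅ S_5 of order 120. Under this action every vertex can be carried to every other, so G is vertex-transitive.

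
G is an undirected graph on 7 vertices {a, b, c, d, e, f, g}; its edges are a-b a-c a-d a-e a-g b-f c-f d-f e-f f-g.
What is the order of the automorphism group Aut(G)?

The vertices split by degree into {a, f} (degree 5) and {b, c, d, e, g} (degree 2); every edge runs between the two parts, so G is the complete bipartite graph K_{2,5}. Automorphisms preserve the bipartition setwise (since the parts differ in size) and act as S_5 × S_2 within it; |Aut| = 240.

240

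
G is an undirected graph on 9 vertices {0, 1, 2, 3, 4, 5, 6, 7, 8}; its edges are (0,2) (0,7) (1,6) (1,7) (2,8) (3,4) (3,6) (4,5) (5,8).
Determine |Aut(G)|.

Every vertex has degree 2 and the graph is connected, so G is the 9-cycle C_9. C_9 has 9 rotations and 9 reflections, so Aut(C_9) ≅ D_9 of order 18.

18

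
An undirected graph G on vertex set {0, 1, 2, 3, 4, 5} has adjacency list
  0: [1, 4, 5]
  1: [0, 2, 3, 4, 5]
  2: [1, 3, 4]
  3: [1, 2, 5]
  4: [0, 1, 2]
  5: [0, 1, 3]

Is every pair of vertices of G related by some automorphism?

Vertex 1 is the only vertex of degree 5, so every automorphism fixes it; G is not vertex-transitive.

No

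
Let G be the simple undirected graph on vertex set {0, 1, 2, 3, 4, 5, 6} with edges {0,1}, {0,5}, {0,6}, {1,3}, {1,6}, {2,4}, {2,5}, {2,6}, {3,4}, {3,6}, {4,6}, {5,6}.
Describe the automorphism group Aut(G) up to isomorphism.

D_6

Vertex 6 is the unique vertex of degree 6; the remaining 6 vertices each have degree 3 and induce a cycle, so G is the wheel on 7 vertices with hub 6. With the hub fixed, the remaining symmetry is that of the rim cycle C_6, giving the dihedral group D_6.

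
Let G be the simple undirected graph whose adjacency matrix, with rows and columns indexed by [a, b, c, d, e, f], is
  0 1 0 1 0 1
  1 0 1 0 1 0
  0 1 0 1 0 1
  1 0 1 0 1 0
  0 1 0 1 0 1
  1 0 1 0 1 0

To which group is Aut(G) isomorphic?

G is 3-regular and bipartite with parts {b, d, f} and {a, c, e} (each part is independent and every cross-pair is an edge), so G = K_{3,3}. Each part can be permuted independently (S_3 × S_3) and the two equal-size parts can also be swapped, giving (S_3 × S_3) ⋊ Z_2 of order 2·(3!)² = 72.

(S_3 × S_3) ⋊ Z_2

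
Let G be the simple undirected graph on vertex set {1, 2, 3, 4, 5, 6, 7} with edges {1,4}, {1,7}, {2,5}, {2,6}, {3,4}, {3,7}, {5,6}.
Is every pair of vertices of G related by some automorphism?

No

G has two connected components, {1, 3, 4, 7} and {2, 5, 6}; each is 2-regular, so G = C_4 ⊔ C_3. The orbit of 1 under Aut(G) is {1, 3, 4, 7}, which does not contain 2, so G is not vertex-transitive.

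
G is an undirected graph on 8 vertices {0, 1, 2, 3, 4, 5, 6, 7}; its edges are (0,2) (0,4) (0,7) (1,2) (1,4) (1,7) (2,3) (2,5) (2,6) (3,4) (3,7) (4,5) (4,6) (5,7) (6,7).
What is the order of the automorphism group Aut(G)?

720

The vertices split by degree into {2, 4, 7} (degree 5) and {0, 1, 3, 5, 6} (degree 3); every edge runs between the two parts, so G is the complete bipartite graph K_{3,5}. The parts have unequal sizes, so no automorphism swaps them; each part is permuted independently, giving S_5 × S_3 of order 5!·3! = 720.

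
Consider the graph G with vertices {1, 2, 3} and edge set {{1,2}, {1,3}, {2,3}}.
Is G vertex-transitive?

Yes

Every vertex has degree 2, so G is the complete graph K_3. Any permutation of the 3 vertices preserves K_3, so Aut(K_3) = S_3 of order 3! = 6. Under this action every vertex can be carried to every other, so G is vertex-transitive.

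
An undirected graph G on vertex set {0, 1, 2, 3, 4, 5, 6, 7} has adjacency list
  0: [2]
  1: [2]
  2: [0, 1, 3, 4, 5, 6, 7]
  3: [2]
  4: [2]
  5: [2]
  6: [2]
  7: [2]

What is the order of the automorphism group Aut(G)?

Vertex 2 has degree 7 and every other vertex has degree 1, so G is the star K_{1,7} with centre 2. The 7 leaves are pairwise interchangeable while the centre is fixed, giving Aut(G) = S_7.

5040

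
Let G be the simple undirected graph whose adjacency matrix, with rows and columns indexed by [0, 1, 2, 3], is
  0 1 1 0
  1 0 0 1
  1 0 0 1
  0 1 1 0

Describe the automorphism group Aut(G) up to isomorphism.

the dihedral group of order 8

G is 2-regular and bipartite on 2^2 = 4 vertices with girth 4; it is the hypercube graph Q_2. Aut(Q_2) consists of the signed permutations of the 2 coordinate axes: 2! permutations times 2^2 sign flips, so |Aut| = 2^2·2! = 8.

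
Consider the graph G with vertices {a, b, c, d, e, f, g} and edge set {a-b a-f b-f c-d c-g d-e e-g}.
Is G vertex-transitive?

No

G has two connected components, {c, d, e, g} and {a, b, f}; each is 2-regular, so G = C_4 ⊔ C_3. The orbit of a under Aut(G) is {a, b, f}, which does not contain c, so G is not vertex-transitive.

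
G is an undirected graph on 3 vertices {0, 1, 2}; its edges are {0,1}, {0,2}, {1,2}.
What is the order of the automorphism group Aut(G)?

6

All 3 vertices are pairwise adjacent: G = K_3. Any permutation of the 3 vertices preserves K_3, so Aut(K_3) = S_3 of order 3! = 6.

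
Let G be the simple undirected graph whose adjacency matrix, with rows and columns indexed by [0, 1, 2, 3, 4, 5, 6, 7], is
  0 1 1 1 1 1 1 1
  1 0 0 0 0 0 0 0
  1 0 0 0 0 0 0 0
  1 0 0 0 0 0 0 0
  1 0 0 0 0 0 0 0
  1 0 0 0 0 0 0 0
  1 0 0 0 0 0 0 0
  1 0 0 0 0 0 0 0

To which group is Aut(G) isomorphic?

the symmetric group on 7 letters

Vertex 0 has degree 7 and every other vertex has degree 1, so G is the star K_{1,7} with centre 0. Any automorphism fixes the centre and permutes the 7 leaves freely, so Aut(G) ≅ S_7 of order 7! = 5040.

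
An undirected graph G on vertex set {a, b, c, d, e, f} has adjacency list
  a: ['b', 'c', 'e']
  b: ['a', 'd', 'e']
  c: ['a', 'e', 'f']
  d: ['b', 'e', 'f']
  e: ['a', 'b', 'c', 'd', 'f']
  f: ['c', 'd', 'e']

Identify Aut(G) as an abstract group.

Vertex e is the unique vertex of degree 5; the remaining 5 vertices each have degree 3 and induce a cycle, so G is the wheel on 6 vertices with hub e. Every automorphism fixes the hub and acts on the rim 5-cycle, so Aut(G) ≅ Aut(C_5) = D_5 of order 10.

D_5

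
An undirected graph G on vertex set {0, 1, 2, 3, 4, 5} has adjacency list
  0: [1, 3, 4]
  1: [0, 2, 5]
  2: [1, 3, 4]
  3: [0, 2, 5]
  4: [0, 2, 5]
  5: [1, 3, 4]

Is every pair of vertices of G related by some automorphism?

G is 3-regular and bipartite with parts {1, 3, 4} and {0, 2, 5} (each part is independent and every cross-pair is an edge), so G = K_{3,3}. Each part can be permuted independently (S_3 × S_3) and the two equal-size parts can also be swapped, giving (S_3 × S_3) ⋊ Z_2 of order 2·(3!)² = 72. Under this action every vertex can be carried to every other, so G is vertex-transitive.

Yes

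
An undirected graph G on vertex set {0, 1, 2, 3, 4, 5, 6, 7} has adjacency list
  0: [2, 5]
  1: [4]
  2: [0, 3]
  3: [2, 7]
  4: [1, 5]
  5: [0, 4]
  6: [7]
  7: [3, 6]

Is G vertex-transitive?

Automorphisms preserve degree, but G has vertices of degree 1 and vertices of degree 2; no automorphism maps one to the other, so G is not vertex-transitive.

No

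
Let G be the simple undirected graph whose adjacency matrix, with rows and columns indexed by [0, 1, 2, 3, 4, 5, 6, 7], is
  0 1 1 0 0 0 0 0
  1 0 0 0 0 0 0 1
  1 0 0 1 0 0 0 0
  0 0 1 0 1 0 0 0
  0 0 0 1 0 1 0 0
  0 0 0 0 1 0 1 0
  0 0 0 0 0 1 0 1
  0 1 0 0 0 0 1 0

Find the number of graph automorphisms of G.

G is 2-regular and connected on 8 vertices, i.e. the cycle C_8. C_8 has 8 rotations and 8 reflections, so Aut(C_8) ≅ D_8 of order 16.

16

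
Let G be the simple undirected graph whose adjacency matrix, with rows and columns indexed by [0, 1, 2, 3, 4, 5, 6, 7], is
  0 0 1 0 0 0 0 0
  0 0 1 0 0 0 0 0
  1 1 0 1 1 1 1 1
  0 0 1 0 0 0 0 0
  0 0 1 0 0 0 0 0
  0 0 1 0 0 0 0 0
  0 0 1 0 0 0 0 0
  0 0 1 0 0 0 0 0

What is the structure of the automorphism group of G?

the symmetric group on 7 letters

Vertex 2 has degree 7 and every other vertex has degree 1, so G is the star K_{1,7} with centre 2. Any automorphism fixes the centre and permutes the 7 leaves freely, so Aut(G) ≅ S_7 of order 7! = 5040.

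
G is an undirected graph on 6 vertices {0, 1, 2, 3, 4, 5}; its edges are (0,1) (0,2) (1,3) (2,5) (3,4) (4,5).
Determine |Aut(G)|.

12

G is 2-regular and connected on 6 vertices, i.e. the cycle C_6. The automorphisms of the 6-cycle are exactly the symmetries of a regular 6-gon: the dihedral group D_6, |D_6| = 12.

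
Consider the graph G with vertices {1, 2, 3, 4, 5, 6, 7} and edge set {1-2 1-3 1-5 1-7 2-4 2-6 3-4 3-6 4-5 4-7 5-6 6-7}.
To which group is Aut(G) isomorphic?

The vertices split by degree into {1, 4, 6} (degree 4) and {2, 3, 5, 7} (degree 3); every edge runs between the two parts, so G is the complete bipartite graph K_{3,4}. The parts have unequal sizes, so no automorphism swaps them; each part is permuted independently, giving S_3 × S_4 of order 3!·4! = 144.

S_3 × S_4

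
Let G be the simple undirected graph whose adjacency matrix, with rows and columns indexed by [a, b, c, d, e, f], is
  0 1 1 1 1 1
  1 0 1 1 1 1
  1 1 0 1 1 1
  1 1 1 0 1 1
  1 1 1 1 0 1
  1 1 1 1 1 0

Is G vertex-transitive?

Every vertex has degree 5, so G is the complete graph K_6. Every bijection on the vertex set is an automorphism of K_6; hence Aut(K_6) ≅ S_6, order 720. Under this action every vertex can be carried to every other, so G is vertex-transitive.

Yes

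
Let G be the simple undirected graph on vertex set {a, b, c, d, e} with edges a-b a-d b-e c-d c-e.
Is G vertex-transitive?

Every vertex has degree 2 and the graph is connected, so G is the 5-cycle C_5. C_5 has 5 rotations and 5 reflections, so Aut(C_5) ≅ D_5 of order 10. Under this action every vertex can be carried to every other, so G is vertex-transitive.

Yes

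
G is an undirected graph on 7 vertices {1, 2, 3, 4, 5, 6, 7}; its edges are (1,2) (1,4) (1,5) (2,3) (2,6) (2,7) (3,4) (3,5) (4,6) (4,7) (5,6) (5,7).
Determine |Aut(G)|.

The vertices split by degree into {2, 4, 5} (degree 4) and {1, 3, 6, 7} (degree 3); every edge runs between the two parts, so G is the complete bipartite graph K_{3,4}. The parts have unequal sizes, so no automorphism swaps them; each part is permuted independently, giving S_3 × S_4 of order 3!·4! = 144.

144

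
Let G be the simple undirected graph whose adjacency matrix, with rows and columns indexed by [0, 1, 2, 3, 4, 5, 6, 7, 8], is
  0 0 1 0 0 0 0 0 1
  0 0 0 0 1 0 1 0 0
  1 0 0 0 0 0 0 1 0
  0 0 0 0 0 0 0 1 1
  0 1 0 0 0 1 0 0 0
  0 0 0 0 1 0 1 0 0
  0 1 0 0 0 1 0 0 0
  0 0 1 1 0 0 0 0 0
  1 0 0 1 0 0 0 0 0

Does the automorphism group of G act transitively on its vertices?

G has two connected components, {0, 2, 3, 7, 8} and {1, 4, 5, 6}; each is 2-regular, so G = C_5 ⊔ C_4. The orbit of 0 under Aut(G) is {0, 2, 3, 7, 8}, which does not contain 1, so G is not vertex-transitive.

No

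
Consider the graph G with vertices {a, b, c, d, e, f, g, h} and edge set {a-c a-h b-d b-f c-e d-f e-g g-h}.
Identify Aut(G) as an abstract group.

D_3 × D_5

G has two connected components, {a, c, e, g, h} and {b, d, f}; each is 2-regular, so G = C_5 ⊔ C_3. The components are non-isomorphic (different sizes), so Aut(G) = Aut(C_3) × Aut(C_5) = D_3 × D_5 of order 6·10 = 60.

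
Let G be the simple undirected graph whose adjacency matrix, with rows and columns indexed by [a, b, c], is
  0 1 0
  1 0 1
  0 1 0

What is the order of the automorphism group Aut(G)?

The degree sequence is [1, 2, 1]; the two degree-1 vertices a and c are the ends of a path, so G = P_3. A path has exactly one nontrivial symmetry — reversal — giving Aut(G) of order 2.

2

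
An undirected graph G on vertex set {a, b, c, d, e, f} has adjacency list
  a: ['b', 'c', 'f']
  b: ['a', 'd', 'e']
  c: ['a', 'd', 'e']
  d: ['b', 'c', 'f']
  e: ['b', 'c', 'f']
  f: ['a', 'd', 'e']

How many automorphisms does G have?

G is 3-regular and bipartite with parts {a, d, e} and {b, c, f} (each part is independent and every cross-pair is an edge), so G = K_{3,3}. Each part can be permuted independently (S_3 × S_3) and the two equal-size parts can also be swapped, giving (S_3 × S_3) ⋊ Z_2 of order 2·(3!)² = 72.

72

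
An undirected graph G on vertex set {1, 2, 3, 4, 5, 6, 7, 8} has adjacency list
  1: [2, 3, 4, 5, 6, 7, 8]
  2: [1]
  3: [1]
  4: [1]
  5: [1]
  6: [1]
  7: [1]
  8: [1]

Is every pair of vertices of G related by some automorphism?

No

Vertex 1 is the only vertex of degree 7, so every automorphism fixes it; G is not vertex-transitive.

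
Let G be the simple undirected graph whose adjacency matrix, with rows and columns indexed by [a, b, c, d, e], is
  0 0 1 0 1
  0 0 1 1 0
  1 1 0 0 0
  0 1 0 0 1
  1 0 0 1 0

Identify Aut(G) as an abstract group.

D_5

Every vertex has degree 2 and the graph is connected, so G is the 5-cycle C_5. The automorphisms of the 5-cycle are exactly the symmetries of a regular 5-gon: the dihedral group D_5, |D_5| = 10.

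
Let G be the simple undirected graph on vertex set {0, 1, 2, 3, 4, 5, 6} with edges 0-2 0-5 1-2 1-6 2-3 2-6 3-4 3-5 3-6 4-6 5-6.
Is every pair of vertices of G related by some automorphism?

Vertex 5 is the only vertex of degree 3, so every automorphism fixes it; G is not vertex-transitive.

No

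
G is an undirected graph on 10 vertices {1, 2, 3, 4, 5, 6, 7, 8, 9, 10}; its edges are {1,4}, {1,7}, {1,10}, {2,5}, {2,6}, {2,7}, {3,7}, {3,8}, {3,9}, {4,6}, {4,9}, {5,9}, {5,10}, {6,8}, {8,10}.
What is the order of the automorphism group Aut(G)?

G is 3-regular on 10 vertices with no triangles and no 4-cycles (girth 5): this is the Petersen graph. It is a classical fact that the Petersen graph has automorphism group S_5 (order 120), arising from its description as the Kneser graph K(5,2).

120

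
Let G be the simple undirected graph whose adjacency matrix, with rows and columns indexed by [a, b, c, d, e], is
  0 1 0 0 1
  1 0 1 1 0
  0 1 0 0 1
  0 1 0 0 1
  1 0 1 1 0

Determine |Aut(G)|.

The vertices split by degree into {b, e} (degree 3) and {a, c, d} (degree 2); every edge runs between the two parts, so G is the complete bipartite graph K_{2,3}. The parts have unequal sizes, so no automorphism swaps them; each part is permuted independently, giving S_3 × S_2 of order 3!·2! = 12.

12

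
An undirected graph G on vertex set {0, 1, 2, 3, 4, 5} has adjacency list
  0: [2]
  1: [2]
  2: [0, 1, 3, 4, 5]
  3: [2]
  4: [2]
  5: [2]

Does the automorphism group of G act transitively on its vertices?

No

Vertex 2 is the only vertex of degree 5, so every automorphism fixes it; G is not vertex-transitive.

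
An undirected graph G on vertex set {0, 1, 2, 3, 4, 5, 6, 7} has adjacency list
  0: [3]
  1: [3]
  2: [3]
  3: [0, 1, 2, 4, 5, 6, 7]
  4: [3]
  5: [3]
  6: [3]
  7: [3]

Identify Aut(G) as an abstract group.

Vertex 3 has degree 7 and every other vertex has degree 1, so G is the star K_{1,7} with centre 3. Any automorphism fixes the centre and permutes the 7 leaves freely, so Aut(G) ≅ S_7 of order 7! = 5040.

the symmetric group on 7 letters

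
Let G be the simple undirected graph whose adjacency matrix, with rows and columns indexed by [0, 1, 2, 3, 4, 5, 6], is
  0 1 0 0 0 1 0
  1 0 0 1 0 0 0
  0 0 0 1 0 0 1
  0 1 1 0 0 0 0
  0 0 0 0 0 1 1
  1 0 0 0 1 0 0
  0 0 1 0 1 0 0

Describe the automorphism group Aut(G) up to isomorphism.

G is 2-regular and connected on 7 vertices, i.e. the cycle C_7. The automorphisms of the 7-cycle are exactly the symmetries of a regular 7-gon: the dihedral group D_7, |D_7| = 14.

the dihedral group of order 14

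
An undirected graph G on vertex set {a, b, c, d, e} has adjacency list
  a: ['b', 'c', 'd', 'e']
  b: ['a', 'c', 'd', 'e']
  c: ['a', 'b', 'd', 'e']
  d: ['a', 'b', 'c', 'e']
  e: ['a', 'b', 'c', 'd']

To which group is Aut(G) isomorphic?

S_5

Every vertex has degree 4, so G is the complete graph K_5. Any permutation of the 5 vertices preserves K_5, so Aut(K_5) = S_5 of order 5! = 120.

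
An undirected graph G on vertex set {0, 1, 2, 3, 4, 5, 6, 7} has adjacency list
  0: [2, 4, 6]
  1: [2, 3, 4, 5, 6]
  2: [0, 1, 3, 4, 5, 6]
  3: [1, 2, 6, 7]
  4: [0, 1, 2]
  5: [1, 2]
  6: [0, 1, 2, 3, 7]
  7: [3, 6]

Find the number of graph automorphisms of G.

1

The degree sequence is [3, 5, 6, 4, 3, 2, 5, 2]. Checking the degree-preserving permutations of the vertex set shows that none except the identity preserves every edge, so Aut(G) is trivial.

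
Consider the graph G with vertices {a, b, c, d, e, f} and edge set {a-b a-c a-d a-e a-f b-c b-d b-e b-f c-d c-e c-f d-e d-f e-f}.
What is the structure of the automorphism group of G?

the symmetric group on 6 letters

Every vertex has degree 5, so G is the complete graph K_6. Every bijection on the vertex set is an automorphism of K_6; hence Aut(K_6) ≅ S_6, order 720.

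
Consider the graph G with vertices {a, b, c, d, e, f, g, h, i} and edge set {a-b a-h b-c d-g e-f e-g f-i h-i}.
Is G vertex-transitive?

Automorphisms preserve degree, but G has vertices of degree 1 and vertices of degree 2; no automorphism maps one to the other, so G is not vertex-transitive.

No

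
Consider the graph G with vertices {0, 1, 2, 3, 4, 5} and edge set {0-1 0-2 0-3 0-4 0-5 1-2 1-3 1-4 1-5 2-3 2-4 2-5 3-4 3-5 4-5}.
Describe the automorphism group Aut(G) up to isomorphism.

All 6 vertices are pairwise adjacent: G = K_6. Every bijection on the vertex set is an automorphism of K_6; hence Aut(K_6) ≅ S_6, order 720.

the symmetric group on 6 letters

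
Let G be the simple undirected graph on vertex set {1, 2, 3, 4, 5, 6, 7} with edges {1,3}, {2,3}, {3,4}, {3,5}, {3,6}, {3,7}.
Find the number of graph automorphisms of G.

720

Vertex 3 has degree 6 and every other vertex has degree 1, so G is the star K_{1,6} with centre 3. Any automorphism fixes the centre and permutes the 6 leaves freely, so Aut(G) ≅ S_6 of order 6! = 720.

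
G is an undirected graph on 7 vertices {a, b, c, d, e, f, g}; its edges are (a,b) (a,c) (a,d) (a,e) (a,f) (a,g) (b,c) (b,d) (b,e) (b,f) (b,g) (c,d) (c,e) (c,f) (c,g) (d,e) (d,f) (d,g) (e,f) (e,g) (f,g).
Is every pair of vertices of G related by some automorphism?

All 7 vertices are pairwise adjacent: G = K_7. Every bijection on the vertex set is an automorphism of K_7; hence Aut(K_7) ≅ S_7, order 5040. This group acts transitively on the 7 vertices.

Yes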